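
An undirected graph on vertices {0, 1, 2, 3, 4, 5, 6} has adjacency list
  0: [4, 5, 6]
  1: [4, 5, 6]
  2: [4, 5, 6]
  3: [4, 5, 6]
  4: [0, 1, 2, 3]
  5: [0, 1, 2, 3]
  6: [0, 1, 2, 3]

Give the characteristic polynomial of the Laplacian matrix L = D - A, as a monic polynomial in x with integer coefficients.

x^7 - 24x^6 + 234x^5 - 1192x^4 + 3357x^3 - 4968x^2 + 3024x

With the vertex order [0, 1, 2, 3, 4, 5, 6], the degrees are [3, 3, 3, 3, 4, 4, 4], giving D = diag(3, 3, 3, 3, 4, 4, 4) and L = D - A. L has integer entries, so p(x) = det(xI - L) has integer coefficients. Expanding the determinant yields x^7 - 24x^6 + 234x^5 - 1192x^4 + 3357x^3 - 4968x^2 + 3024x. The coefficient of x^6 equals -trace(L) = -24, matching the sum of degrees. There is one zero in the spectrum, matching the 1 component.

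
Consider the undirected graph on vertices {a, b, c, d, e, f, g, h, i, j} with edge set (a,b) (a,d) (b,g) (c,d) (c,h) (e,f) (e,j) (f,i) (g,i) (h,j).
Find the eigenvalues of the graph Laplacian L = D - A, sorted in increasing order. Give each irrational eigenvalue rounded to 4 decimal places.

[0, 0.3820, 0.3820, 1.3820, 1.3820, 2.6180, 2.6180, 3.6180, 3.6180, 4]

With the vertex order [a, b, c, d, e, f, g, h, i, j], the degrees are [2, 2, 2, 2, 2, 2, 2, 2, 2, 2], giving D = diag(2, 2, 2, 2, 2, 2, 2, 2, 2, 2) and L = D - A. The multiplicity of 0 as a Laplacian eigenvalue equals the number of connected components. The largest eigenvalue, 4, is at most the vertex count 10.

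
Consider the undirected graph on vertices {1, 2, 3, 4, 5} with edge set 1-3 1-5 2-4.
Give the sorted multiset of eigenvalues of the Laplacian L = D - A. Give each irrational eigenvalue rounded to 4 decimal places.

Reading degrees in the order [1, 2, 3, 4, 5] gives [2, 1, 1, 1, 1]; set D = diag(2, 1, 1, 1, 1) and form L = D - A. L is symmetric positive semidefinite, so every eigenvalue is real and nonnegative. The 2 zero eigenvalues correspond to the 2 connected components. The eigenvalues sum to 6, which equals trace(L) = 2|E|. The largest eigenvalue, 3, is at most the vertex count 5.

[0, 0, 1, 2, 3]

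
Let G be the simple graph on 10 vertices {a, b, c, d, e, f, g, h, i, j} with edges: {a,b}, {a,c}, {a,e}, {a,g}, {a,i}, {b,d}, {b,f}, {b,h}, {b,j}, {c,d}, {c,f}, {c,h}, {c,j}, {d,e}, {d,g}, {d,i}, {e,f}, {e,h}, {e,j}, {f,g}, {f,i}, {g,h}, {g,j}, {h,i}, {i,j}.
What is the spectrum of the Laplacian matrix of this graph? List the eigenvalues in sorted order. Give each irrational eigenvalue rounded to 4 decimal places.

Reading degrees in the order [a, b, c, d, e, f, g, h, i, j] gives [5, 5, 5, 5, 5, 5, 5, 5, 5, 5]; set D = diag(5, 5, 5, 5, 5, 5, 5, 5, 5, 5) and form L = D - A. The multiplicity of 0 as a Laplacian eigenvalue equals the number of connected components. The single zero eigenvalue shows the graph is connected. The eigenvalues sum to 50, which equals trace(L) = 2|E|.

[0, 5, 5, 5, 5, 5, 5, 5, 5, 10]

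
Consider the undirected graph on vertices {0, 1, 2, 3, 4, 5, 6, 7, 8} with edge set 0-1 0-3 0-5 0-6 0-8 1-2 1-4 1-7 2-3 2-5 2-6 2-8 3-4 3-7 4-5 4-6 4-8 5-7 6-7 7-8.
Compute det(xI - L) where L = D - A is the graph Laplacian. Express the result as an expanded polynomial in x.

x^9 - 40x^8 + 690x^7 - 6720x^6 + 40485x^5 - 154704x^4 + 366560x^3 - 492800x^2 + 288000x

Reading degrees in the order [0, 1, 2, 3, 4, 5, 6, 7, 8] gives [5, 4, 5, 4, 5, 4, 4, 5, 4]; set D = diag(5, 4, 5, 4, 5, 4, 4, 5, 4) and form L = D - A. L has integer entries, so p(x) = det(xI - L) has integer coefficients. Expanding the determinant yields x^9 - 40x^8 + 690x^7 - 6720x^6 + 40485x^5 - 154704x^4 + 366560x^3 - 492800x^2 + 288000x. Since p(0) = det(-L) = 0, x divides p(x). There is one zero in the spectrum, matching the 1 component.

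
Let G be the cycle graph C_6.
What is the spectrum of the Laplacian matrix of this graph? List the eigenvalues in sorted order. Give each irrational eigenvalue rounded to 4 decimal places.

[0, 1, 1, 3, 3, 4]

The graph has 6 vertices and degree multiset [2, 2, 2, 2, 2, 2]; D is the diagonal matrix of degrees and L = D - A. The multiplicity of 0 as a Laplacian eigenvalue equals the number of connected components.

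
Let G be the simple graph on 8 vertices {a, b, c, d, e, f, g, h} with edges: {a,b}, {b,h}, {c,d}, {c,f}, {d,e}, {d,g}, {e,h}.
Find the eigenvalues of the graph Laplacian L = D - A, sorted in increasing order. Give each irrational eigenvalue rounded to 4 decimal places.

[0, 0.1864, 0.5858, 1, 2, 2.4707, 3.4142, 4.3429]

Reading degrees in the order [a, b, c, d, e, f, g, h] gives [1, 2, 2, 3, 2, 1, 1, 2]; set D = diag(1, 2, 2, 3, 2, 1, 1, 2) and form L = D - A. L is symmetric positive semidefinite, so every eigenvalue is real and nonnegative. By the matrix-tree theorem the graph has (1/8) * product of the nonzero eigenvalues = 1 spanning tree.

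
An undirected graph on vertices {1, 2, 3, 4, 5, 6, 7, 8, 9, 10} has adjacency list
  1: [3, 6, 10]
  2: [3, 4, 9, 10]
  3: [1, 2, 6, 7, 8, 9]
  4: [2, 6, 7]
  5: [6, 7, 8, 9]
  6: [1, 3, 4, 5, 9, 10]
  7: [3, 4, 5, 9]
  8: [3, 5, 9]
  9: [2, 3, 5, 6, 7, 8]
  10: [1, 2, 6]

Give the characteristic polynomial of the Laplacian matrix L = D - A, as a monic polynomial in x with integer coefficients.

Each diagonal entry of L is the vertex degree and each off-diagonal entry is -1 where an edge is present, 0 otherwise; in the order [1, 2, 3, 4, 5, 6, 7, 8, 9, 10] the diagonal is [3, 4, 6, 3, 4, 6, 4, 3, 6, 3]. L has integer entries, so p(x) = det(xI - L) has integer coefficients. Expanding the determinant yields x^10 - 42x^9 + 765x^8 - 7924x^7 + 51387x^6 - 216100x^5 + 588442x^4 - 998652x^3 + 956404x^2 - 392850x. Since p(0) = det(-L) = 0, x divides p(x).

x^10 - 42x^9 + 765x^8 - 7924x^7 + 51387x^6 - 216100x^5 + 588442x^4 - 998652x^3 + 956404x^2 - 392850x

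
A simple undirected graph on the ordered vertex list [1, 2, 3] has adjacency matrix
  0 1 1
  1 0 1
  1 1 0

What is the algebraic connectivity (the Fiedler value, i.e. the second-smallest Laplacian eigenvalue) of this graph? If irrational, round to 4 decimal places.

Reading degrees in the order [1, 2, 3] gives [2, 2, 2]; set D = diag(2, 2, 2) and form L = D - A. The smallest Laplacian eigenvalue is always 0. The next one, lambda_2 = 3, measures how hard the graph is to disconnect: larger values mean better connectivity. There is one zero in the spectrum, matching the 1 component.

3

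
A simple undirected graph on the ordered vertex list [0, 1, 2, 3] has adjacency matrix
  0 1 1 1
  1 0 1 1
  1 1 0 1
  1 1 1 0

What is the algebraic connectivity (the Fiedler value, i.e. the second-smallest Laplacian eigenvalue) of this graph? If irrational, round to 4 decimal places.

4

Each diagonal entry of L is the vertex degree and each off-diagonal entry is -1 where an edge is present, 0 otherwise; in the order [0, 1, 2, 3] the diagonal is [3, 3, 3, 3]. The smallest Laplacian eigenvalue is always 0. The next one, lambda_2 = 4, measures how hard the graph is to disconnect: larger values mean better connectivity. The eigenvalues sum to 12, which equals trace(L) = 2|E|. There is one zero in the spectrum, matching the 1 component.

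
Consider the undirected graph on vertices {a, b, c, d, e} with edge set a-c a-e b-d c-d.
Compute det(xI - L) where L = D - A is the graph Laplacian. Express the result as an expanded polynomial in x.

x^5 - 8x^4 + 21x^3 - 20x^2 + 5x

With the vertex order [a, b, c, d, e], the degrees are [2, 1, 2, 2, 1], giving D = diag(2, 1, 2, 2, 1) and L = D - A. L has integer entries, so p(x) = det(xI - L) has integer coefficients. Expanding the determinant yields x^5 - 8x^4 + 21x^3 - 20x^2 + 5x. The coefficient of x^4 equals -trace(L) = -8, matching the sum of degrees. The largest eigenvalue, 3.6180, is at most the vertex count 5.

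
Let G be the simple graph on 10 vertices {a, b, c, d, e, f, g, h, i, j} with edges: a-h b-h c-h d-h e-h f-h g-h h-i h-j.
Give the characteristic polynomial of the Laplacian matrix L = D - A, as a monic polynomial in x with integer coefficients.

Reading degrees in the order [a, b, c, d, e, f, g, h, i, j] gives [1, 1, 1, 1, 1, 1, 1, 9, 1, 1]; set D = diag(1, 1, 1, 1, 1, 1, 1, 9, 1, 1) and form L = D - A. L has integer entries, so p(x) = det(xI - L) has integer coefficients. Expanding the determinant yields x^10 - 18x^9 + 108x^8 - 336x^7 + 630x^6 - 756x^5 + 588x^4 - 288x^3 + 81x^2 - 10x. Since p(0) = det(-L) = 0, x divides p(x). The largest eigenvalue, 10, is at most the vertex count 10.

x^10 - 18x^9 + 108x^8 - 336x^7 + 630x^6 - 756x^5 + 588x^4 - 288x^3 + 81x^2 - 10x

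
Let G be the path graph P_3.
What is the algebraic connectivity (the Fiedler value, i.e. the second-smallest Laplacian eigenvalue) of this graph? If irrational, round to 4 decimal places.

1

The graph has 3 vertices and degree multiset [2, 1, 1]; D is the diagonal matrix of degrees and L = D - A. Computing the eigenvalues of L and sorting gives [0, 1, 3]. The Fiedler value lambda_2 = 1 is strictly positive, so the graph is connected. By the matrix-tree theorem the graph has (1/3) * product of the nonzero eigenvalues = 1 spanning tree.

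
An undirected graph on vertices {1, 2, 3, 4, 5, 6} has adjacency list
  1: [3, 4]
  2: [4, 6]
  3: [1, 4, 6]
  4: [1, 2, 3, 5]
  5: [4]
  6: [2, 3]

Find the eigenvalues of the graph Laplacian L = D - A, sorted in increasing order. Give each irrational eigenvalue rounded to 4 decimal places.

[0, 0.8817, 1.4506, 2.5341, 3.8647, 5.2688]

With the vertex order [1, 2, 3, 4, 5, 6], the degrees are [2, 2, 3, 4, 1, 2], giving D = diag(2, 2, 3, 4, 1, 2) and L = D - A. L is symmetric positive semidefinite, so every eigenvalue is real and nonnegative. By the matrix-tree theorem the graph has (1/6) * product of the nonzero eigenvalues = 11 spanning trees.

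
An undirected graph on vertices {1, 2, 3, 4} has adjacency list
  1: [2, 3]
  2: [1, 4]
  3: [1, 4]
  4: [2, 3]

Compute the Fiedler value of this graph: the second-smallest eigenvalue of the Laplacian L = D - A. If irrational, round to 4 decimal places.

With the vertex order [1, 2, 3, 4], the degrees are [2, 2, 2, 2], giving D = diag(2, 2, 2, 2) and L = D - A. Computing the eigenvalues of L and sorting gives [0, 2, 2, 4]. The Fiedler value lambda_2 = 2 is strictly positive, so the graph is connected. The eigenvalues sum to 8, which equals trace(L) = 2|E|.

2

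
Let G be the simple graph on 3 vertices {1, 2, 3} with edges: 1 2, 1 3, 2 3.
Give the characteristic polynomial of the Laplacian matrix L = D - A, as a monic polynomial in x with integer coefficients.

Reading degrees in the order [1, 2, 3] gives [2, 2, 2]; set D = diag(2, 2, 2) and form L = D - A. L has integer entries, so p(x) = det(xI - L) has integer coefficients. Expanding the determinant yields x^3 - 6x^2 + 9x. The coefficient of x^2 equals -trace(L) = -6, matching the sum of degrees.

x^3 - 6x^2 + 9x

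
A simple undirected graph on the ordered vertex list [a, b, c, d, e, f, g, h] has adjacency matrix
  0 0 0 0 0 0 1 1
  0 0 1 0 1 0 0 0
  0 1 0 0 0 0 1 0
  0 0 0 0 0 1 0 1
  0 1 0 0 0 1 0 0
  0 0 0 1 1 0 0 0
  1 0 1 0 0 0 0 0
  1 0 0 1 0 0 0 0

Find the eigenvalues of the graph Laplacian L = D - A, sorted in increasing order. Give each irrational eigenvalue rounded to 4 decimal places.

Reading degrees in the order [a, b, c, d, e, f, g, h] gives [2, 2, 2, 2, 2, 2, 2, 2]; set D = diag(2, 2, 2, 2, 2, 2, 2, 2) and form L = D - A. L is symmetric positive semidefinite, so every eigenvalue is real and nonnegative. The single zero eigenvalue shows the graph is connected.

[0, 0.5858, 0.5858, 2, 2, 3.4142, 3.4142, 4]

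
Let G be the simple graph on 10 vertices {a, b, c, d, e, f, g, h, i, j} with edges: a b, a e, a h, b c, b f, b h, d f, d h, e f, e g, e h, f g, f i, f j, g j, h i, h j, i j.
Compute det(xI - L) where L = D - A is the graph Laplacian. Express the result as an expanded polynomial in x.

x^10 - 36x^9 + 554x^8 - 4770x^7 + 25234x^6 - 84676x^5 + 179207x^4 - 228876x^3 + 158132x^2 - 44020x

Reading degrees in the order [a, b, c, d, e, f, g, h, i, j] gives [3, 4, 1, 2, 4, 6, 3, 6, 3, 4]; set D = diag(3, 4, 1, 2, 4, 6, 3, 6, 3, 4) and form L = D - A. L has integer entries, so p(x) = det(xI - L) has integer coefficients. Expanding the determinant yields x^10 - 36x^9 + 554x^8 - 4770x^7 + 25234x^6 - 84676x^5 + 179207x^4 - 228876x^3 + 158132x^2 - 44020x. Since p(0) = det(-L) = 0, x divides p(x). The eigenvalues sum to 36, which equals trace(L) = 2|E|.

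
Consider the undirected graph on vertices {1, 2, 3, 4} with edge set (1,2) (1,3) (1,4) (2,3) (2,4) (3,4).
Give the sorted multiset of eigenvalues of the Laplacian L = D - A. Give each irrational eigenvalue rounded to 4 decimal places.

[0, 4, 4, 4]

Reading degrees in the order [1, 2, 3, 4] gives [3, 3, 3, 3]; set D = diag(3, 3, 3, 3) and form L = D - A. Diagonalising L (or applying a numerical eigensolver to the 4x4 matrix) gives the spectrum above. The largest eigenvalue, 4, is at most the vertex count 4.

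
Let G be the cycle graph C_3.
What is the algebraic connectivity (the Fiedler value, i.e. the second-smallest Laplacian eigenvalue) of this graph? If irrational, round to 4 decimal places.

3

The graph has 3 vertices and degree multiset [2, 2, 2]; D is the diagonal matrix of degrees and L = D - A. The sorted Laplacian eigenvalues are [0, 3, 3]; the algebraic connectivity is the second entry, 3.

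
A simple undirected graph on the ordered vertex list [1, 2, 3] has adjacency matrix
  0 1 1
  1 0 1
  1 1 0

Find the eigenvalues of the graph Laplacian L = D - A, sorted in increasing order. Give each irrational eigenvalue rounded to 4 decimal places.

[0, 3, 3]

Each diagonal entry of L is the vertex degree and each off-diagonal entry is -1 where an edge is present, 0 otherwise; in the order [1, 2, 3] the diagonal is [2, 2, 2]. Since every row of L sums to 0, the all-ones vector is in the kernel and 0 is an eigenvalue. The single zero eigenvalue shows the graph is connected. The largest eigenvalue, 3, is at most the vertex count 3. The eigenvalues sum to 6, which equals trace(L) = 2|E|.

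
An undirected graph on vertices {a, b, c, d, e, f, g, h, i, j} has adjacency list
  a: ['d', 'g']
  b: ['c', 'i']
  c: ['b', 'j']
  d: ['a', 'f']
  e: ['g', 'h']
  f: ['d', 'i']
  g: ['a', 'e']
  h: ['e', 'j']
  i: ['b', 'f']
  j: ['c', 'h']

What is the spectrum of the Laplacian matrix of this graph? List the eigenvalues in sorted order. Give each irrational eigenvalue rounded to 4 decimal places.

[0, 0.3820, 0.3820, 1.3820, 1.3820, 2.6180, 2.6180, 3.6180, 3.6180, 4]

Each diagonal entry of L is the vertex degree and each off-diagonal entry is -1 where an edge is present, 0 otherwise; in the order [a, b, c, d, e, f, g, h, i, j] the diagonal is [2, 2, 2, 2, 2, 2, 2, 2, 2, 2]. Diagonalising L (or applying a numerical eigensolver to the 10x10 matrix) gives the spectrum above. By the matrix-tree theorem the graph has (1/10) * product of the nonzero eigenvalues = 10 spanning trees.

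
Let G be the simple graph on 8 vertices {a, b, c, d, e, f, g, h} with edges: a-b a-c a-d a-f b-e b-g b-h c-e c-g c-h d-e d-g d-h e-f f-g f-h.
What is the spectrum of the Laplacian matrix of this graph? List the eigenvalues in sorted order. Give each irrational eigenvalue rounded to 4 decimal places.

With the vertex order [a, b, c, d, e, f, g, h], the degrees are [4, 4, 4, 4, 4, 4, 4, 4], giving D = diag(4, 4, 4, 4, 4, 4, 4, 4) and L = D - A. Diagonalising L (or applying a numerical eigensolver to the 8x8 matrix) gives the spectrum above. The largest eigenvalue, 8, is at most the vertex count 8. By the matrix-tree theorem the graph has (1/8) * product of the nonzero eigenvalues = 4096 spanning trees.

[0, 4, 4, 4, 4, 4, 4, 8]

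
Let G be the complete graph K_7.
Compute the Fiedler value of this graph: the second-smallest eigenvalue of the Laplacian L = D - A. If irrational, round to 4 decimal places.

7

The graph has 7 vertices and degree multiset [6, 6, 6, 6, 6, 6, 6]; D is the diagonal matrix of degrees and L = D - A. The smallest Laplacian eigenvalue is always 0. The next one, lambda_2 = 7, measures how hard the graph is to disconnect: larger values mean better connectivity. The eigenvalues sum to 42, which equals trace(L) = 2|E|. By the matrix-tree theorem the graph has (1/7) * product of the nonzero eigenvalues = 16807 spanning trees.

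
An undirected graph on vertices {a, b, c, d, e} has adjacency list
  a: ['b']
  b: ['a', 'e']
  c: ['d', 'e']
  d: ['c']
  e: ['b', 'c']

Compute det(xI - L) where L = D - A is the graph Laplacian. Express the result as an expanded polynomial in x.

Each diagonal entry of L is the vertex degree and each off-diagonal entry is -1 where an edge is present, 0 otherwise; in the order [a, b, c, d, e] the diagonal is [1, 2, 2, 1, 2]. L has integer entries, so p(x) = det(xI - L) has integer coefficients. Expanding the determinant yields x^5 - 8x^4 + 21x^3 - 20x^2 + 5x. The coefficient of x^4 equals -trace(L) = -8, matching the sum of degrees. The eigenvalues sum to 8, which equals trace(L) = 2|E|.

x^5 - 8x^4 + 21x^3 - 20x^2 + 5x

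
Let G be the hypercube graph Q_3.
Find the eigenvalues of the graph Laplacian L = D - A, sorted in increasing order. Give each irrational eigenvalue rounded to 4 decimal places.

[0, 2, 2, 2, 4, 4, 4, 6]

The graph has 8 vertices and degree multiset [3, 3, 3, 3, 3, 3, 3, 3]; D is the diagonal matrix of degrees and L = D - A. The multiplicity of 0 as a Laplacian eigenvalue equals the number of connected components.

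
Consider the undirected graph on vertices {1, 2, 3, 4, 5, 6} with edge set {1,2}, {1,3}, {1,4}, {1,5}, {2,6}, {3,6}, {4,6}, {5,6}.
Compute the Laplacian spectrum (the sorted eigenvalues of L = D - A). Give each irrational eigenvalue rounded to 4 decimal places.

Each diagonal entry of L is the vertex degree and each off-diagonal entry is -1 where an edge is present, 0 otherwise; in the order [1, 2, 3, 4, 5, 6] the diagonal is [4, 2, 2, 2, 2, 4]. Diagonalising L (or applying a numerical eigensolver to the 6x6 matrix) gives the spectrum above. The single zero eigenvalue shows the graph is connected.

[0, 2, 2, 2, 4, 6]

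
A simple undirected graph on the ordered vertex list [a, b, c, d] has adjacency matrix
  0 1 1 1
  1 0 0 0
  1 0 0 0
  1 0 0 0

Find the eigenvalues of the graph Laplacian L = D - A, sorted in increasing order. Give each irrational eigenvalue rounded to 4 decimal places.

[0, 1, 1, 4]

With the vertex order [a, b, c, d], the degrees are [3, 1, 1, 1], giving D = diag(3, 1, 1, 1) and L = D - A. The multiplicity of 0 as a Laplacian eigenvalue equals the number of connected components. The single zero eigenvalue shows the graph is connected. By the matrix-tree theorem the graph has (1/4) * product of the nonzero eigenvalues = 1 spanning tree. There is one zero in the spectrum, matching the 1 component.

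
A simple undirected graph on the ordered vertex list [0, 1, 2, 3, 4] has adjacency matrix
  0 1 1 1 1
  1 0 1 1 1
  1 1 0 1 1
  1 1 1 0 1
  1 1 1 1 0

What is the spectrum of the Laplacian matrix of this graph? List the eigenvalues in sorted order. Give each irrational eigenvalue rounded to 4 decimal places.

Reading degrees in the order [0, 1, 2, 3, 4] gives [4, 4, 4, 4, 4]; set D = diag(4, 4, 4, 4, 4) and form L = D - A. Diagonalising L (or applying a numerical eigensolver to the 5x5 matrix) gives the spectrum above. The eigenvalues sum to 20, which equals trace(L) = 2|E|. There is one zero in the spectrum, matching the 1 component.

[0, 5, 5, 5, 5]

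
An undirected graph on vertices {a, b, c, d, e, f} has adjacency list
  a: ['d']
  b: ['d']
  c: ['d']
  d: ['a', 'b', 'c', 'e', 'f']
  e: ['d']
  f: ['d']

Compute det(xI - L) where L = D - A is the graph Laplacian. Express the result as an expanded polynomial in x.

x^6 - 10x^5 + 30x^4 - 40x^3 + 25x^2 - 6x

Reading degrees in the order [a, b, c, d, e, f] gives [1, 1, 1, 5, 1, 1]; set D = diag(1, 1, 1, 5, 1, 1) and form L = D - A. Computing det(xI - L) by cofactor expansion (or equivalently via sum-over-permutations) gives x^6 - 10x^5 + 30x^4 - 40x^3 + 25x^2 - 6x. Since p(0) = det(-L) = 0, x divides p(x).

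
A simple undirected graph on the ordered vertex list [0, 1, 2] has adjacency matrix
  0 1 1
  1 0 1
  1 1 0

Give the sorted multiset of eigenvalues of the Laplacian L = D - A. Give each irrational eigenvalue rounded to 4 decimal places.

[0, 3, 3]

With the vertex order [0, 1, 2], the degrees are [2, 2, 2], giving D = diag(2, 2, 2) and L = D - A. Since every row of L sums to 0, the all-ones vector is in the kernel and 0 is an eigenvalue. The single zero eigenvalue shows the graph is connected. By the matrix-tree theorem the graph has (1/3) * product of the nonzero eigenvalues = 3 spanning trees.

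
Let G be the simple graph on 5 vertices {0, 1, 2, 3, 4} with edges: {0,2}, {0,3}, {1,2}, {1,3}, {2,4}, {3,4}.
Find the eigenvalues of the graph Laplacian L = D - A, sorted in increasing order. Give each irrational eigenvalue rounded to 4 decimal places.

[0, 2, 2, 3, 5]

With the vertex order [0, 1, 2, 3, 4], the degrees are [2, 2, 3, 3, 2], giving D = diag(2, 2, 3, 3, 2) and L = D - A. The multiplicity of 0 as a Laplacian eigenvalue equals the number of connected components. The single zero eigenvalue shows the graph is connected.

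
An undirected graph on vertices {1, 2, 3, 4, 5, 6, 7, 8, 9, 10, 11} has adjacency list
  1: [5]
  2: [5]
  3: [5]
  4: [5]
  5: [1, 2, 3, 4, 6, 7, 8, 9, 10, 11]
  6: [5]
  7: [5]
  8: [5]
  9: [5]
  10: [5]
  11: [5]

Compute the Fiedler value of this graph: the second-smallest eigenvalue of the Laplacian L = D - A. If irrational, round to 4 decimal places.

1

With the vertex order [1, 2, 3, 4, 5, 6, 7, 8, 9, 10, 11], the degrees are [1, 1, 1, 1, 10, 1, 1, 1, 1, 1, 1], giving D = diag(1, 1, 1, 1, 10, 1, 1, 1, 1, 1, 1) and L = D - A. The sorted Laplacian eigenvalues are [0, 1, 1, 1, 1, 1, 1, 1, 1, 1, 11]; the algebraic connectivity is the second entry, 1.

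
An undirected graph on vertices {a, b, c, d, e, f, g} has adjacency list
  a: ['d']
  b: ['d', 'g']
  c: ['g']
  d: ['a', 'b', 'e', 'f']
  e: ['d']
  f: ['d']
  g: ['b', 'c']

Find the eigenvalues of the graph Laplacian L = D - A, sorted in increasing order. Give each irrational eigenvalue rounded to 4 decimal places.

[0, 0.2955, 1, 1, 1.4911, 3.1169, 5.0965]

Reading degrees in the order [a, b, c, d, e, f, g] gives [1, 2, 1, 4, 1, 1, 2]; set D = diag(1, 2, 1, 4, 1, 1, 2) and form L = D - A. L is symmetric positive semidefinite, so every eigenvalue is real and nonnegative. The largest eigenvalue, 5.0965, is at most the vertex count 7. There is one zero in the spectrum, matching the 1 component.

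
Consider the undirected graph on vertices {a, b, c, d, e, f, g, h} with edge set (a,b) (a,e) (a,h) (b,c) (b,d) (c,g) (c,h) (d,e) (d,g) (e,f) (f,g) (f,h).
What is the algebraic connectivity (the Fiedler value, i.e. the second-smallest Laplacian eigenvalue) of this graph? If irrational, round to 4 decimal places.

2

Each diagonal entry of L is the vertex degree and each off-diagonal entry is -1 where an edge is present, 0 otherwise; in the order [a, b, c, d, e, f, g, h] the diagonal is [3, 3, 3, 3, 3, 3, 3, 3]. Computing the eigenvalues of L and sorting gives [0, 2, 2, 2, 4, 4, 4, 6]. The Fiedler value lambda_2 = 2 is strictly positive, so the graph is connected.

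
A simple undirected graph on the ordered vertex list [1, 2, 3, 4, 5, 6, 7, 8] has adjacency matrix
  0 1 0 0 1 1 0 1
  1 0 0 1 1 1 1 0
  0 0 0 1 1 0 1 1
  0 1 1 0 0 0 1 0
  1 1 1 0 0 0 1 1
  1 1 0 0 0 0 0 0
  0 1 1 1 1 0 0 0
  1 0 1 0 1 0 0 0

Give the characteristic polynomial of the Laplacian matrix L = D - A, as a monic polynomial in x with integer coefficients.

With the vertex order [1, 2, 3, 4, 5, 6, 7, 8], the degrees are [4, 5, 4, 3, 5, 2, 4, 3], giving D = diag(4, 5, 4, 3, 5, 2, 4, 3) and L = D - A. Computing det(xI - L) by cofactor expansion (or equivalently via sum-over-permutations) gives x^8 - 30x^7 + 375x^6 - 2522x^5 + 9808x^4 - 21924x^3 + 25896x^2 - 12384x. The coefficient of x^7 equals -trace(L) = -30, matching the sum of degrees. By the matrix-tree theorem the graph has (1/8) * product of the nonzero eigenvalues = 1548 spanning trees. The eigenvalues sum to 30, which equals trace(L) = 2|E|.

x^8 - 30x^7 + 375x^6 - 2522x^5 + 9808x^4 - 21924x^3 + 25896x^2 - 12384x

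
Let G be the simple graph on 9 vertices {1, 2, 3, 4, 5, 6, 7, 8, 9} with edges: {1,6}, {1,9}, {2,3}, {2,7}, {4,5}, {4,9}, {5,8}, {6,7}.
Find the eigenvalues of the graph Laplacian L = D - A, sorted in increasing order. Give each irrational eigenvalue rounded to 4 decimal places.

[0, 0.1206, 0.4679, 1, 1.6527, 2.3473, 3, 3.5321, 3.8794]

Reading degrees in the order [1, 2, 3, 4, 5, 6, 7, 8, 9] gives [2, 2, 1, 2, 2, 2, 2, 1, 2]; set D = diag(2, 2, 1, 2, 2, 2, 2, 1, 2) and form L = D - A. Since every row of L sums to 0, the all-ones vector is in the kernel and 0 is an eigenvalue.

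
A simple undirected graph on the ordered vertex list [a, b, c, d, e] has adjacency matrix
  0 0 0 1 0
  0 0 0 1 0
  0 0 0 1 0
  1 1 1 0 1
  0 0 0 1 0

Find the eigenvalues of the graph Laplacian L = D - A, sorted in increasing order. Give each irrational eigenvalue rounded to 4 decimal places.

[0, 1, 1, 1, 5]

With the vertex order [a, b, c, d, e], the degrees are [1, 1, 1, 4, 1], giving D = diag(1, 1, 1, 4, 1) and L = D - A. Diagonalising L (or applying a numerical eigensolver to the 5x5 matrix) gives the spectrum above. The single zero eigenvalue shows the graph is connected. There is one zero in the spectrum, matching the 1 component.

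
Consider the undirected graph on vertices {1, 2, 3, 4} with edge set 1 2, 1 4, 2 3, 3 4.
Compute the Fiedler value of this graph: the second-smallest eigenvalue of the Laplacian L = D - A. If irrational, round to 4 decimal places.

Reading degrees in the order [1, 2, 3, 4] gives [2, 2, 2, 2]; set D = diag(2, 2, 2, 2) and form L = D - A. Computing the eigenvalues of L and sorting gives [0, 2, 2, 4]. The Fiedler value lambda_2 = 2 is strictly positive, so the graph is connected. The eigenvalues sum to 8, which equals trace(L) = 2|E|.

2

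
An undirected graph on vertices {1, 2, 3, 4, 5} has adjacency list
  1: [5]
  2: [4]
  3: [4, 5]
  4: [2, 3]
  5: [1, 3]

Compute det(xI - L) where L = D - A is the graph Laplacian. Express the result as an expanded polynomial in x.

Each diagonal entry of L is the vertex degree and each off-diagonal entry is -1 where an edge is present, 0 otherwise; in the order [1, 2, 3, 4, 5] the diagonal is [1, 1, 2, 2, 2]. L has integer entries, so p(x) = det(xI - L) has integer coefficients. Expanding the determinant yields x^5 - 8x^4 + 21x^3 - 20x^2 + 5x. The constant term is 0 because L is singular (the all-ones vector lies in its kernel). The largest eigenvalue, 3.6180, is at most the vertex count 5. The eigenvalues sum to 8, which equals trace(L) = 2|E|.

x^5 - 8x^4 + 21x^3 - 20x^2 + 5x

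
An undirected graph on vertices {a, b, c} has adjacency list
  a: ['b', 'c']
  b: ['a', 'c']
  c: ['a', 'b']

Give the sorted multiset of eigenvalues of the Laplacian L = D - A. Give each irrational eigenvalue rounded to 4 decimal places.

Each diagonal entry of L is the vertex degree and each off-diagonal entry is -1 where an edge is present, 0 otherwise; in the order [a, b, c] the diagonal is [2, 2, 2]. Since every row of L sums to 0, the all-ones vector is in the kernel and 0 is an eigenvalue. The single zero eigenvalue shows the graph is connected. By the matrix-tree theorem the graph has (1/3) * product of the nonzero eigenvalues = 3 spanning trees.

[0, 3, 3]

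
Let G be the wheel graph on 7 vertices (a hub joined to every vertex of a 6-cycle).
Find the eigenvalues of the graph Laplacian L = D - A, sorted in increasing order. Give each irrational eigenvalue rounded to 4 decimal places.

[0, 2, 2, 4, 4, 5, 7]

The graph has 7 vertices and degree multiset [6, 3, 3, 3, 3, 3, 3]; D is the diagonal matrix of degrees and L = D - A. Diagonalising L (or applying a numerical eigensolver to the 7x7 matrix) gives the spectrum above. The largest eigenvalue, 7, is at most the vertex count 7.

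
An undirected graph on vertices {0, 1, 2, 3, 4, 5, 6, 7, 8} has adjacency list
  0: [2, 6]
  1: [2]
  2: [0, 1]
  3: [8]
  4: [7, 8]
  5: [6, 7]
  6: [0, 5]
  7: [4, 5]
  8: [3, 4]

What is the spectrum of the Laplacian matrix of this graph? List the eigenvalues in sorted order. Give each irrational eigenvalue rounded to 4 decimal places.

[0, 0.1206, 0.4679, 1, 1.6527, 2.3473, 3, 3.5321, 3.8794]

Reading degrees in the order [0, 1, 2, 3, 4, 5, 6, 7, 8] gives [2, 1, 2, 1, 2, 2, 2, 2, 2]; set D = diag(2, 1, 2, 1, 2, 2, 2, 2, 2) and form L = D - A. Diagonalising L (or applying a numerical eigensolver to the 9x9 matrix) gives the spectrum above. The largest eigenvalue, 3.8794, is at most the vertex count 9.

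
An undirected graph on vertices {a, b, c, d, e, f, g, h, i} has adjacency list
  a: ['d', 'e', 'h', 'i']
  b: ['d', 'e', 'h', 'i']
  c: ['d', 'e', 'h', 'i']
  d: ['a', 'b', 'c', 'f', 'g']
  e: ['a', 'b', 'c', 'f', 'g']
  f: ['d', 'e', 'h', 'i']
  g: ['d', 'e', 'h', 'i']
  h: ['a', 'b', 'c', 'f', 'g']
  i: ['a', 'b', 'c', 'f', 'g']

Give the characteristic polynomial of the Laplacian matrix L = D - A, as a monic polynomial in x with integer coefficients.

x^9 - 40x^8 + 690x^7 - 6720x^6 + 40485x^5 - 154704x^4 + 366560x^3 - 492800x^2 + 288000x

Each diagonal entry of L is the vertex degree and each off-diagonal entry is -1 where an edge is present, 0 otherwise; in the order [a, b, c, d, e, f, g, h, i] the diagonal is [4, 4, 4, 5, 5, 4, 4, 5, 5]. Computing det(xI - L) by cofactor expansion (or equivalently via sum-over-permutations) gives x^9 - 40x^8 + 690x^7 - 6720x^6 + 40485x^5 - 154704x^4 + 366560x^3 - 492800x^2 + 288000x. The constant term is 0 because L is singular (the all-ones vector lies in its kernel). There is one zero in the spectrum, matching the 1 component. The largest eigenvalue, 9, is at most the vertex count 9.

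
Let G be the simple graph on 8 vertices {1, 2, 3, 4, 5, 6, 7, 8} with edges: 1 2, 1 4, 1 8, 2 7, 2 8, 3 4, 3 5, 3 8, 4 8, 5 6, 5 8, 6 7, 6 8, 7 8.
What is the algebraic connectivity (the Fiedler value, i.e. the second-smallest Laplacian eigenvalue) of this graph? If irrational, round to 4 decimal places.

With the vertex order [1, 2, 3, 4, 5, 6, 7, 8], the degrees are [3, 3, 3, 3, 3, 3, 3, 7], giving D = diag(3, 3, 3, 3, 3, 3, 3, 7) and L = D - A. Computing the eigenvalues of L and sorting gives [0, 1.7530, 1.7530, 3.4450, 3.4450, 4.8019, 4.8019, 8]. The Fiedler value lambda_2 = 1.7530 is strictly positive, so the graph is connected.

1.7530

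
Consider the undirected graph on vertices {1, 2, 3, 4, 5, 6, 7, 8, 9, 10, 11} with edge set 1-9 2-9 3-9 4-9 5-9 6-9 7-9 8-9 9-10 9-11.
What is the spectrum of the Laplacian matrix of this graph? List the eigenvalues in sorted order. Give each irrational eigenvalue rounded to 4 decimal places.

Each diagonal entry of L is the vertex degree and each off-diagonal entry is -1 where an edge is present, 0 otherwise; in the order [1, 2, 3, 4, 5, 6, 7, 8, 9, 10, 11] the diagonal is [1, 1, 1, 1, 1, 1, 1, 1, 10, 1, 1]. L is symmetric positive semidefinite, so every eigenvalue is real and nonnegative. The single zero eigenvalue shows the graph is connected. The eigenvalues sum to 20, which equals trace(L) = 2|E|.

[0, 1, 1, 1, 1, 1, 1, 1, 1, 1, 11]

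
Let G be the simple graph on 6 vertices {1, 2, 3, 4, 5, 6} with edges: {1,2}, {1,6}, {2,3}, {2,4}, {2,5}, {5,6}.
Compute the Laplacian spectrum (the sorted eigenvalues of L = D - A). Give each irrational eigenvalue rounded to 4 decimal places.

[0, 0.7639, 1, 2, 3, 5.2361]

Reading degrees in the order [1, 2, 3, 4, 5, 6] gives [2, 4, 1, 1, 2, 2]; set D = diag(2, 4, 1, 1, 2, 2) and form L = D - A. Diagonalising L (or applying a numerical eigensolver to the 6x6 matrix) gives the spectrum above. There is one zero in the spectrum, matching the 1 component.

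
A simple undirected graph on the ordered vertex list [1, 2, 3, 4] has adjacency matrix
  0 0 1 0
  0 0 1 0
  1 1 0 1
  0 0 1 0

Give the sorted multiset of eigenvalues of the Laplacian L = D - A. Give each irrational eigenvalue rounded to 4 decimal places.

With the vertex order [1, 2, 3, 4], the degrees are [1, 1, 3, 1], giving D = diag(1, 1, 3, 1) and L = D - A. Diagonalising L (or applying a numerical eigensolver to the 4x4 matrix) gives the spectrum above. The single zero eigenvalue shows the graph is connected. By the matrix-tree theorem the graph has (1/4) * product of the nonzero eigenvalues = 1 spanning tree.

[0, 1, 1, 4]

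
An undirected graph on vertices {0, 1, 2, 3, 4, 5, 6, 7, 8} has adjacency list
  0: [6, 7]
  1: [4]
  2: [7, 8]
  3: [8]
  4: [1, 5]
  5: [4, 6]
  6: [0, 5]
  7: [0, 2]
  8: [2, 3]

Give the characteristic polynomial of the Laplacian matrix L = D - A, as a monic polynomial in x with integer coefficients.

x^9 - 16x^8 + 105x^7 - 364x^6 + 715x^5 - 792x^4 + 462x^3 - 120x^2 + 9x

With the vertex order [0, 1, 2, 3, 4, 5, 6, 7, 8], the degrees are [2, 1, 2, 1, 2, 2, 2, 2, 2], giving D = diag(2, 1, 2, 1, 2, 2, 2, 2, 2) and L = D - A. Computing det(xI - L) by cofactor expansion (or equivalently via sum-over-permutations) gives x^9 - 16x^8 + 105x^7 - 364x^6 + 715x^5 - 792x^4 + 462x^3 - 120x^2 + 9x. The coefficient of x^8 equals -trace(L) = -16, matching the sum of degrees.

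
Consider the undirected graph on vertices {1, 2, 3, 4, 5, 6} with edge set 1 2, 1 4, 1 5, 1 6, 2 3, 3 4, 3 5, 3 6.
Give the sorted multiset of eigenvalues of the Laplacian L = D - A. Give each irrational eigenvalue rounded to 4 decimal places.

Each diagonal entry of L is the vertex degree and each off-diagonal entry is -1 where an edge is present, 0 otherwise; in the order [1, 2, 3, 4, 5, 6] the diagonal is [4, 2, 4, 2, 2, 2]. Since every row of L sums to 0, the all-ones vector is in the kernel and 0 is an eigenvalue. The single zero eigenvalue shows the graph is connected. By the matrix-tree theorem the graph has (1/6) * product of the nonzero eigenvalues = 32 spanning trees.

[0, 2, 2, 2, 4, 6]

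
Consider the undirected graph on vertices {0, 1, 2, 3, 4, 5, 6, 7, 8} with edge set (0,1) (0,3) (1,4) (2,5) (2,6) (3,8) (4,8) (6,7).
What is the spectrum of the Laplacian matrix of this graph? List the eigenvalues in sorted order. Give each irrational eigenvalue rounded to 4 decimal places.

Reading degrees in the order [0, 1, 2, 3, 4, 5, 6, 7, 8] gives [2, 2, 2, 2, 2, 1, 2, 1, 2]; set D = diag(2, 2, 2, 2, 2, 1, 2, 1, 2) and form L = D - A. The multiplicity of 0 as a Laplacian eigenvalue equals the number of connected components. The 2 zero eigenvalues correspond to the 2 connected components. There are 2 zeros in the spectrum, matching the 2 components.

[0, 0, 0.5858, 1.3820, 1.3820, 2, 3.4142, 3.6180, 3.6180]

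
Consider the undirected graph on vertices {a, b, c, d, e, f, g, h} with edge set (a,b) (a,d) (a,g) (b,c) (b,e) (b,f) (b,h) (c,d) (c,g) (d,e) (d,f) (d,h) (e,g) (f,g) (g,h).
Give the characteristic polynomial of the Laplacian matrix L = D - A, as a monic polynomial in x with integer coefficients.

Each diagonal entry of L is the vertex degree and each off-diagonal entry is -1 where an edge is present, 0 otherwise; in the order [a, b, c, d, e, f, g, h] the diagonal is [3, 5, 3, 5, 3, 3, 5, 3]. Computing det(xI - L) by cofactor expansion (or equivalently via sum-over-permutations) gives x^8 - 30x^7 + 375x^6 - 2540x^5 + 10095x^4 - 23598x^3 + 30105x^2 - 16200x. The constant term is 0 because L is singular (the all-ones vector lies in its kernel). The eigenvalues sum to 30, which equals trace(L) = 2|E|. There is one zero in the spectrum, matching the 1 component.

x^8 - 30x^7 + 375x^6 - 2540x^5 + 10095x^4 - 23598x^3 + 30105x^2 - 16200x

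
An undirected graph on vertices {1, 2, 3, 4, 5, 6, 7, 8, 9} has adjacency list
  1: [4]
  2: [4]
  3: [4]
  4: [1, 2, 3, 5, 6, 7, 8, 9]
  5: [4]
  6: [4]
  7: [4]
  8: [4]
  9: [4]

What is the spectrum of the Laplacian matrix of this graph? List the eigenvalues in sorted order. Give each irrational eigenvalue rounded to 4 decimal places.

With the vertex order [1, 2, 3, 4, 5, 6, 7, 8, 9], the degrees are [1, 1, 1, 8, 1, 1, 1, 1, 1], giving D = diag(1, 1, 1, 8, 1, 1, 1, 1, 1) and L = D - A. L is symmetric positive semidefinite, so every eigenvalue is real and nonnegative. By the matrix-tree theorem the graph has (1/9) * product of the nonzero eigenvalues = 1 spanning tree. The largest eigenvalue, 9, is at most the vertex count 9.

[0, 1, 1, 1, 1, 1, 1, 1, 9]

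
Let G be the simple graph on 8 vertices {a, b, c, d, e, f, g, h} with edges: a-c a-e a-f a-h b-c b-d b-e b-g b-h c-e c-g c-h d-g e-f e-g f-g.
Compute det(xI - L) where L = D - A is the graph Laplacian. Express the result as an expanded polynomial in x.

x^8 - 32x^7 + 427x^6 - 3068x^5 + 12760x^4 - 30552x^3 + 38752x^2 - 19968x

With the vertex order [a, b, c, d, e, f, g, h], the degrees are [4, 5, 5, 2, 5, 3, 5, 3], giving D = diag(4, 5, 5, 2, 5, 3, 5, 3) and L = D - A. L has integer entries, so p(x) = det(xI - L) has integer coefficients. Expanding the determinant yields x^8 - 32x^7 + 427x^6 - 3068x^5 + 12760x^4 - 30552x^3 + 38752x^2 - 19968x. The constant term is 0 because L is singular (the all-ones vector lies in its kernel). The largest eigenvalue, 6.6813, is at most the vertex count 8. There is one zero in the spectrum, matching the 1 component.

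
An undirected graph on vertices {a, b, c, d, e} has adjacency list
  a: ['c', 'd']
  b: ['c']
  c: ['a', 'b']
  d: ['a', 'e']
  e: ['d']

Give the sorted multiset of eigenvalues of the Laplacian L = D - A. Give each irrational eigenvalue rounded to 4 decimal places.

Reading degrees in the order [a, b, c, d, e] gives [2, 1, 2, 2, 1]; set D = diag(2, 1, 2, 2, 1) and form L = D - A. L is symmetric positive semidefinite, so every eigenvalue is real and nonnegative. By the matrix-tree theorem the graph has (1/5) * product of the nonzero eigenvalues = 1 spanning tree.

[0, 0.3820, 1.3820, 2.6180, 3.6180]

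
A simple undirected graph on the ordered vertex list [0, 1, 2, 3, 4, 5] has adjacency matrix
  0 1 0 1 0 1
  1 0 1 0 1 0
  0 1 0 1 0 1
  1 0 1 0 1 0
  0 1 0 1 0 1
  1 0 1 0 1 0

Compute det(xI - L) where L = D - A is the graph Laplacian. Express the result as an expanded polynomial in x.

x^6 - 18x^5 + 126x^4 - 432x^3 + 729x^2 - 486x

With the vertex order [0, 1, 2, 3, 4, 5], the degrees are [3, 3, 3, 3, 3, 3], giving D = diag(3, 3, 3, 3, 3, 3) and L = D - A. The eigenvalues of L are [0, 3, 3, 3, 3, 6]; the characteristic polynomial is the product of (x - lambda_i), which multiplies out to x^6 - 18x^5 + 126x^4 - 432x^3 + 729x^2 - 486x. The coefficient of x^5 equals -trace(L) = -18, matching the sum of degrees. There is one zero in the spectrum, matching the 1 component.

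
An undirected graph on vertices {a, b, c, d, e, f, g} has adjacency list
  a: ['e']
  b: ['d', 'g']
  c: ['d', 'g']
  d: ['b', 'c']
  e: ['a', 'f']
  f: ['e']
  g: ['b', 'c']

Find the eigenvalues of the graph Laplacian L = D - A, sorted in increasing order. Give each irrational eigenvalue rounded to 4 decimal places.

Each diagonal entry of L is the vertex degree and each off-diagonal entry is -1 where an edge is present, 0 otherwise; in the order [a, b, c, d, e, f, g] the diagonal is [1, 2, 2, 2, 2, 1, 2]. The multiplicity of 0 as a Laplacian eigenvalue equals the number of connected components. The 2 zero eigenvalues correspond to the 2 connected components. The largest eigenvalue, 4, is at most the vertex count 7.

[0, 0, 1, 2, 2, 3, 4]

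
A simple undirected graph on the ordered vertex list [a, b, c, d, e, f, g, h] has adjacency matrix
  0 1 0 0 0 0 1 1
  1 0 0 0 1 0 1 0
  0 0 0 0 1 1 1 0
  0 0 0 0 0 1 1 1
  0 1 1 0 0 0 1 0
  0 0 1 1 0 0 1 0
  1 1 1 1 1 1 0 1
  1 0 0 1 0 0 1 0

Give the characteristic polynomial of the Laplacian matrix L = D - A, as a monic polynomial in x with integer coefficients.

Reading degrees in the order [a, b, c, d, e, f, g, h] gives [3, 3, 3, 3, 3, 3, 7, 3]; set D = diag(3, 3, 3, 3, 3, 3, 7, 3) and form L = D - A. L has integer entries, so p(x) = det(xI - L) has integer coefficients. Expanding the determinant yields x^8 - 28x^7 + 322x^6 - 1974x^5 + 6965x^4 - 14126x^3 + 15225x^2 - 6728x. The coefficient of x^7 equals -trace(L) = -28, matching the sum of degrees. The largest eigenvalue, 8, is at most the vertex count 8. By the matrix-tree theorem the graph has (1/8) * product of the nonzero eigenvalues = 841 spanning trees.

x^8 - 28x^7 + 322x^6 - 1974x^5 + 6965x^4 - 14126x^3 + 15225x^2 - 6728x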